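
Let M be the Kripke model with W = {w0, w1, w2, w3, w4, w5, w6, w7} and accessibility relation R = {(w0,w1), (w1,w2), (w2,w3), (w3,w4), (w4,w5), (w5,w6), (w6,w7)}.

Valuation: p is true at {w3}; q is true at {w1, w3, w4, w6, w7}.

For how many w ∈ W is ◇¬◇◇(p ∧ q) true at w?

6

w0: successors {w1}; ¬◇◇(p ∧ q) there: w1:F. ✗
w1: successors {w2}; ¬◇◇(p ∧ q) there: w2:T. ✓
w2: successors {w3}; ¬◇◇(p ∧ q) there: w3:T. ✓
w3: successors {w4}; ¬◇◇(p ∧ q) there: w4:T. ✓
w4: successors {w5}; ¬◇◇(p ∧ q) there: w5:T. ✓
w5: successors {w6}; ¬◇◇(p ∧ q) there: w6:T. ✓
w6: successors {w7}; ¬◇◇(p ∧ q) there: w7:T. ✓
w7: no successors, so ◇¬◇◇(p ∧ q) fails. ✗
Satisfying worlds: {w1, w2, w3, w4, w5, w6}.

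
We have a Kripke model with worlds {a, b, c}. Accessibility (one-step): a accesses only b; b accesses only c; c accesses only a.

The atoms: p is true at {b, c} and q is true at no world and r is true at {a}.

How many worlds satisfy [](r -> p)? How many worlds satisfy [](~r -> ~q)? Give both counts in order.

2 and 3

For [](r -> p):
a: successors {b}; r -> p there: b:T. ✓
b: successors {c}; r -> p there: c:T. ✓
c: successors {a}; r -> p there: a:F. ✗
— 2 worlds.
For [](~r -> ~q):
a: successors {b}; ~r -> ~q there: b:T. ✓
b: successors {c}; ~r -> ~q there: c:T. ✓
c: successors {a}; ~r -> ~q there: a:T. ✓
— 3 worlds.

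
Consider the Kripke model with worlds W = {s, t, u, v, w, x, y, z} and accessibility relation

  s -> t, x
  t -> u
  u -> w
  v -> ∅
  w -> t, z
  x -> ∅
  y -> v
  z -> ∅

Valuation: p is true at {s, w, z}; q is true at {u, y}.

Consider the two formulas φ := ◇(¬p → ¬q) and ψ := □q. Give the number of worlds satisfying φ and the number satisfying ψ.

4 and 4

For ◇(¬p → ¬q):
s: successors {t, x}; ¬p → ¬q there: t:T, x:T. ✓
t: successors {u}; ¬p → ¬q there: u:F. ✗
u: successors {w}; ¬p → ¬q there: w:T. ✓
v: no successors, so ◇(¬p → ¬q) fails. ✗
w: successors {t, z}; ¬p → ¬q there: t:T, z:T. ✓
x: no successors, so ◇(¬p → ¬q) fails. ✗
y: successors {v}; ¬p → ¬q there: v:T. ✓
z: no successors, so ◇(¬p → ¬q) fails. ✗
— 4 worlds.
For □q:
s: successors {t, x}; q there: t:F, x:F. ✗
t: successors {u}; q there: u:T. ✓
u: successors {w}; q there: w:F. ✗
v: no successors, so □q holds vacuously. ✓
w: successors {t, z}; q there: t:F, z:F. ✗
x: no successors, so □q holds vacuously. ✓
y: successors {v}; q there: v:F. ✗
z: no successors, so □q holds vacuously. ✓
— 4 worlds.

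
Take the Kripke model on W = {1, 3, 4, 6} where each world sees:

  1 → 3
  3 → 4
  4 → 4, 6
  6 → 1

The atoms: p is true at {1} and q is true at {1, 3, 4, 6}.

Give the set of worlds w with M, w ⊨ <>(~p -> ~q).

1: successors {3}; ~p -> ~q there: 3:F. ✗
3: successors {4}; ~p -> ~q there: 4:F. ✗
4: successors {4, 6}; ~p -> ~q there: 4:F, 6:F. ✗
6: successors {1}; ~p -> ~q there: 1:T. ✓

{6}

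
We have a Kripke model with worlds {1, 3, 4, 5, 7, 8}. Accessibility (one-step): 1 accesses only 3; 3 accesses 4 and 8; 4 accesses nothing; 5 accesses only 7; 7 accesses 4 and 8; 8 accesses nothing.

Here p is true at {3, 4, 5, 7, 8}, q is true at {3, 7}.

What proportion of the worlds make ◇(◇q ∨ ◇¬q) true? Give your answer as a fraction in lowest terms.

1: successors {3}; ◇q ∨ ◇¬q there: 3:T. ✓
3: successors {4, 8}; ◇q ∨ ◇¬q there: 4:F, 8:F. ✗
4: no successors, so ◇(◇q ∨ ◇¬q) fails. ✗
5: successors {7}; ◇q ∨ ◇¬q there: 7:T. ✓
7: successors {4, 8}; ◇q ∨ ◇¬q there: 4:F, 8:F. ✗
8: no successors, so ◇(◇q ∨ ◇¬q) fails. ✗
That's 2 of 6 worlds, so 2/6 = 1/3.

1/3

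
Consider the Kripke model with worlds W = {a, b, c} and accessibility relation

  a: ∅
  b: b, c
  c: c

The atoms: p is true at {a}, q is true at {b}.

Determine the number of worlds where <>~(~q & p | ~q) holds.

1

a: no successors, so <>~(~q & p | ~q) fails. ✗
b: successors {b, c}; ~(~q & p | ~q) there: b:T, c:F. ✓
c: successors {c}; ~(~q & p | ~q) there: c:F. ✗
Satisfying worlds: {b}.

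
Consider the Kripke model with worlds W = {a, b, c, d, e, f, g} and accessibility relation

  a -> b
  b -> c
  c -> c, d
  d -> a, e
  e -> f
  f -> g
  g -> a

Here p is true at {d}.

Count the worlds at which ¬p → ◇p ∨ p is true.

a: ¬p is T, ◇p ∨ p is F. ✗
b: ¬p is T, ◇p ∨ p is F. ✗
c: ¬p is T, ◇p ∨ p is T. ✓
d: ¬p is F, ◇p ∨ p is T. ✓
e: ¬p is T, ◇p ∨ p is F. ✗
f: ¬p is T, ◇p ∨ p is F. ✗
g: ¬p is T, ◇p ∨ p is F. ✗
Satisfying worlds: {c, d}.

2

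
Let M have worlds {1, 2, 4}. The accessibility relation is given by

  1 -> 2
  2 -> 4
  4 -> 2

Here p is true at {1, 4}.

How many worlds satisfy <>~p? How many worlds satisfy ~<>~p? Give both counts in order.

For <>~p:
1: successors {2}; ~p there: 2:T. ✓
2: successors {4}; ~p there: 4:F. ✗
4: successors {2}; ~p there: 2:T. ✓
— 2 worlds.
For ~<>~p:
1: <>~p is T. ✗
2: <>~p is F. ✓
4: <>~p is T. ✗
— 1 world.

2 and 1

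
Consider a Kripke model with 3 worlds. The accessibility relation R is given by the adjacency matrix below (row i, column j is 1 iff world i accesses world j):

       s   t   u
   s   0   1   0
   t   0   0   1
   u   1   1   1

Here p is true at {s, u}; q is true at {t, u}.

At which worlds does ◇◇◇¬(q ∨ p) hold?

∅

s: successors {t}; ◇◇¬(q ∨ p) there: t:F. ✗
t: successors {u}; ◇◇¬(q ∨ p) there: u:F. ✗
u: successors {s, t, u}; ◇◇¬(q ∨ p) there: s:F, t:F, u:F. ✗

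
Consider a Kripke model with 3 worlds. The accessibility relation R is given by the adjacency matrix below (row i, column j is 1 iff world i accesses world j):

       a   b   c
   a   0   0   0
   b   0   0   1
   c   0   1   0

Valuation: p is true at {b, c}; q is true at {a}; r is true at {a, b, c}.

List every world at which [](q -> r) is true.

a: no successors, so [](q -> r) holds vacuously. ✓
b: successors {c}; q -> r there: c:T. ✓
c: successors {b}; q -> r there: b:T. ✓

{a, b, c}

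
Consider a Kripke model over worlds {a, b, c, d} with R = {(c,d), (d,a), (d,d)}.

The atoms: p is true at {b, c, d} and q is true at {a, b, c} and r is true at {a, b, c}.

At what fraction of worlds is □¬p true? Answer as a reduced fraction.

1/2

a: no successors, so □¬p holds vacuously. ✓
b: no successors, so □¬p holds vacuously. ✓
c: successors {d}; ¬p there: d:F. ✗
d: successors {a, d}; ¬p there: a:T, d:F. ✗
That's 2 of 4 worlds, so 2/4 = 1/2.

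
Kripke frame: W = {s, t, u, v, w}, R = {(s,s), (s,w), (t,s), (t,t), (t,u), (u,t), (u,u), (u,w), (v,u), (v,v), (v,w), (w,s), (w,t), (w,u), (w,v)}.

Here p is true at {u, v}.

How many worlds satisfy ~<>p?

s: <>p is F. ✓
t: <>p is T. ✗
u: <>p is T. ✗
v: <>p is T. ✗
w: <>p is T. ✗
Satisfying worlds: {s}.

1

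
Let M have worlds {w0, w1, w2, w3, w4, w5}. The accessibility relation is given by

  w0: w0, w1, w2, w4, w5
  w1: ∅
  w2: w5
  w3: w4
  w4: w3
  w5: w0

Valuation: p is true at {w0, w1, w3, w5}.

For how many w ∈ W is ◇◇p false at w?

2

w0: successors {w0, w1, w2, w4, w5}; ◇p there: w0:T, w1:F, w2:T, w4:T, w5:T. ✓
w1: no successors, so ◇◇p fails. ✗
w2: successors {w5}; ◇p there: w5:T. ✓
w3: successors {w4}; ◇p there: w4:T. ✓
w4: successors {w3}; ◇p there: w3:F. ✗
w5: successors {w0}; ◇p there: w0:T. ✓
Satisfying worlds: {w0, w2, w3, w5}.
So ◇◇p fails at the other 2 worlds.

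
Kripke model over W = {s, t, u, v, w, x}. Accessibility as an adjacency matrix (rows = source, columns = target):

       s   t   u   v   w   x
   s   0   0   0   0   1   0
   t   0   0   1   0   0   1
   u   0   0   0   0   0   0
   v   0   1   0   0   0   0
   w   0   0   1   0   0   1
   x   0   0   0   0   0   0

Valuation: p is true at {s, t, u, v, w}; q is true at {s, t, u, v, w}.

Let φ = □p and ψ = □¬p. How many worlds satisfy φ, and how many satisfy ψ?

4 and 2

For □p:
s: successors {w}; p there: w:T. ✓
t: successors {u, x}; p there: u:T, x:F. ✗
u: no successors, so □p holds vacuously. ✓
v: successors {t}; p there: t:T. ✓
w: successors {u, x}; p there: u:T, x:F. ✗
x: no successors, so □p holds vacuously. ✓
— 4 worlds.
For □¬p:
s: successors {w}; ¬p there: w:F. ✗
t: successors {u, x}; ¬p there: u:F, x:T. ✗
u: no successors, so □¬p holds vacuously. ✓
v: successors {t}; ¬p there: t:F. ✗
w: successors {u, x}; ¬p there: u:F, x:T. ✗
x: no successors, so □¬p holds vacuously. ✓
— 2 worlds.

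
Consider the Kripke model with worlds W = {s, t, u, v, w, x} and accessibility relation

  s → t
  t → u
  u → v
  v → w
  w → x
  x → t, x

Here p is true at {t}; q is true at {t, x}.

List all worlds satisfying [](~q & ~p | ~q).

s: successors {t}; ~q & ~p | ~q there: t:F. ✗
t: successors {u}; ~q & ~p | ~q there: u:T. ✓
u: successors {v}; ~q & ~p | ~q there: v:T. ✓
v: successors {w}; ~q & ~p | ~q there: w:T. ✓
w: successors {x}; ~q & ~p | ~q there: x:F. ✗
x: successors {t, x}; ~q & ~p | ~q there: t:F, x:F. ✗

{t, u, v}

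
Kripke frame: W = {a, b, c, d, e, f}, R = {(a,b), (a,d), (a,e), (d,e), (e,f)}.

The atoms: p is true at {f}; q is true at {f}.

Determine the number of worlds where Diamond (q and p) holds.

a: successors {b, d, e}; q and p there: b:F, d:F, e:F. ✗
b: no successors, so Diamond (q and p) fails. ✗
c: no successors, so Diamond (q and p) fails. ✗
d: successors {e}; q and p there: e:F. ✗
e: successors {f}; q and p there: f:T. ✓
f: no successors, so Diamond (q and p) fails. ✗
Satisfying worlds: {e}.

1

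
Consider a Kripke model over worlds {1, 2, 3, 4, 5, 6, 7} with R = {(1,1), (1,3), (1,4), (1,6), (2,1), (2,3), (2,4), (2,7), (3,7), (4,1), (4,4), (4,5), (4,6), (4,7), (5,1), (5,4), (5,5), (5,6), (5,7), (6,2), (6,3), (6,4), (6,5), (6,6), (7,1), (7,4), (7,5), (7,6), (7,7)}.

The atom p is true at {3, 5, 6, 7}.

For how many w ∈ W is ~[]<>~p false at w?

4

1: []<>~p is F. ✓
2: []<>~p is F. ✓
3: []<>~p is T. ✗
4: []<>~p is T. ✗
5: []<>~p is T. ✗
6: []<>~p is F. ✓
7: []<>~p is T. ✗
Satisfying worlds: {1, 2, 6}.
So ~[]<>~p fails at the other 4 worlds.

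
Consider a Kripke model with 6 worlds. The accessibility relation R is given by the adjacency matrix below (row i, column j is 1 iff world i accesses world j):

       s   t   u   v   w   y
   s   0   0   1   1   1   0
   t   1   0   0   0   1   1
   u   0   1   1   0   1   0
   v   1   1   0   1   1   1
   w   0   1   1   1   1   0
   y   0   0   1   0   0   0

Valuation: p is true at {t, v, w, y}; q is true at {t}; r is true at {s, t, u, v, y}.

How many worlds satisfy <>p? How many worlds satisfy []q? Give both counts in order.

For <>p:
s: successors {u, v, w}; p there: u:F, v:T, w:T. ✓
t: successors {s, w, y}; p there: s:F, w:T, y:T. ✓
u: successors {t, u, w}; p there: t:T, u:F, w:T. ✓
v: successors {s, t, v, w, y}; p there: s:F, t:T, v:T, w:T, y:T. ✓
w: successors {t, u, v, w}; p there: t:T, u:F, v:T, w:T. ✓
y: successors {u}; p there: u:F. ✗
— 5 worlds.
For []q:
s: successors {u, v, w}; q there: u:F, v:F, w:F. ✗
t: successors {s, w, y}; q there: s:F, w:F, y:F. ✗
u: successors {t, u, w}; q there: t:T, u:F, w:F. ✗
v: successors {s, t, v, w, y}; q there: s:F, t:T, v:F, w:F, y:F. ✗
w: successors {t, u, v, w}; q there: t:T, u:F, v:F, w:F. ✗
y: successors {u}; q there: u:F. ✗
— 0 worlds.

5 and 0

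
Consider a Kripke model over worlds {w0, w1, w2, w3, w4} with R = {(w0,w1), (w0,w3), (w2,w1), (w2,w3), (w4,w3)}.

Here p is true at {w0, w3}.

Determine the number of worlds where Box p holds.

w0: successors {w1, w3}; p there: w1:F, w3:T. ✗
w1: no successors, so Box p holds vacuously. ✓
w2: successors {w1, w3}; p there: w1:F, w3:T. ✗
w3: no successors, so Box p holds vacuously. ✓
w4: successors {w3}; p there: w3:T. ✓
Satisfying worlds: {w1, w3, w4}.

3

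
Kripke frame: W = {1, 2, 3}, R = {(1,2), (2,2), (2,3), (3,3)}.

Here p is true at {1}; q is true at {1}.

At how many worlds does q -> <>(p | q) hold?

1: q is T, <>(p | q) is F. ✗
2: q is F, <>(p | q) is F. ✓
3: q is F, <>(p | q) is F. ✓
Satisfying worlds: {2, 3}.

2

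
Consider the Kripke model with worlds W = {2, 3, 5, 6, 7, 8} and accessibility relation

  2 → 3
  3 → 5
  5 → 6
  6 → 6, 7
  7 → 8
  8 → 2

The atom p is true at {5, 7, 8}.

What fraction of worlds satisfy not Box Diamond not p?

2: Box Diamond not p is F. ✓
3: Box Diamond not p is T. ✗
5: Box Diamond not p is T. ✗
6: Box Diamond not p is F. ✓
7: Box Diamond not p is T. ✗
8: Box Diamond not p is T. ✗
That's 2 of 6 worlds, so 2/6 = 1/3.

1/3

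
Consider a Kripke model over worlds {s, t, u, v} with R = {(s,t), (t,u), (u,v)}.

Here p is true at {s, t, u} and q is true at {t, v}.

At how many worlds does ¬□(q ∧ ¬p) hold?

2

s: □(q ∧ ¬p) is F. ✓
t: □(q ∧ ¬p) is F. ✓
u: □(q ∧ ¬p) is T. ✗
v: □(q ∧ ¬p) is T. ✗
Satisfying worlds: {s, t}.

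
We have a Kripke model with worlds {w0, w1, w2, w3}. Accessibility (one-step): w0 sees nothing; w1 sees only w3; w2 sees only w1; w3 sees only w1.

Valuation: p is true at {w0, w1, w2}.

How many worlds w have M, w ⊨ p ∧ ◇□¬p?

w0: p is T, ◇□¬p is F. ✗
w1: p is T, ◇□¬p is F. ✗
w2: p is T, ◇□¬p is T. ✓
w3: p is F, ◇□¬p is T. ✗
Satisfying worlds: {w2}.

1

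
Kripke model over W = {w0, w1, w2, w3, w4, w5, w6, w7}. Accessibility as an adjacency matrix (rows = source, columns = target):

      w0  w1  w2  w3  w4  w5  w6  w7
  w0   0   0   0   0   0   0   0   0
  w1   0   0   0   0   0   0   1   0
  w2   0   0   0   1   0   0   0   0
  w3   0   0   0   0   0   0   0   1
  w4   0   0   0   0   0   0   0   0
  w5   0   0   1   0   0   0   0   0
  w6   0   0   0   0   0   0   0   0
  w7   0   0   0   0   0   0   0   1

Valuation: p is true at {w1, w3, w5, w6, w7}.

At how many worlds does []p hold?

7

w0: no successors, so []p holds vacuously. ✓
w1: successors {w6}; p there: w6:T. ✓
w2: successors {w3}; p there: w3:T. ✓
w3: successors {w7}; p there: w7:T. ✓
w4: no successors, so []p holds vacuously. ✓
w5: successors {w2}; p there: w2:F. ✗
w6: no successors, so []p holds vacuously. ✓
w7: successors {w7}; p there: w7:T. ✓
Satisfying worlds: {w0, w1, w2, w3, w4, w6, w7}.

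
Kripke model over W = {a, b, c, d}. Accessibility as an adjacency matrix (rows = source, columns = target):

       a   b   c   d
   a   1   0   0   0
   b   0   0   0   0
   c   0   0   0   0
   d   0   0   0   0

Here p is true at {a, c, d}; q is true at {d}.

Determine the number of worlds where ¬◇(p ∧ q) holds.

4

a: ◇(p ∧ q) is F. ✓
b: ◇(p ∧ q) is F. ✓
c: ◇(p ∧ q) is F. ✓
d: ◇(p ∧ q) is F. ✓
Satisfying worlds: {a, b, c, d}.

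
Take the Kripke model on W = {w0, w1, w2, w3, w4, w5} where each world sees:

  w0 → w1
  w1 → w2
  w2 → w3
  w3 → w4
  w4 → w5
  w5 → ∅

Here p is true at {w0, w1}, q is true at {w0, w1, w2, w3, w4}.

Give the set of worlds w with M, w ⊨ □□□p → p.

w0: □□□p is F, p is T. ✓
w1: □□□p is F, p is T. ✓
w2: □□□p is F, p is F. ✓
w3: □□□p is T, p is F. ✗
w4: □□□p is T, p is F. ✗
w5: □□□p is T, p is F. ✗

{w0, w1, w2}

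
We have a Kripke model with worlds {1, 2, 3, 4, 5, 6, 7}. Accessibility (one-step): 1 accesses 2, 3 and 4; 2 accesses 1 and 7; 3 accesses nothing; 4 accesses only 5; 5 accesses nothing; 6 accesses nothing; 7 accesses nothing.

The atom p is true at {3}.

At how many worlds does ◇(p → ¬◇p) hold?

3

1: successors {2, 3, 4}; p → ¬◇p there: 2:T, 3:T, 4:T. ✓
2: successors {1, 7}; p → ¬◇p there: 1:T, 7:T. ✓
3: no successors, so ◇(p → ¬◇p) fails. ✗
4: successors {5}; p → ¬◇p there: 5:T. ✓
5: no successors, so ◇(p → ¬◇p) fails. ✗
6: no successors, so ◇(p → ¬◇p) fails. ✗
7: no successors, so ◇(p → ¬◇p) fails. ✗
Satisfying worlds: {1, 2, 4}.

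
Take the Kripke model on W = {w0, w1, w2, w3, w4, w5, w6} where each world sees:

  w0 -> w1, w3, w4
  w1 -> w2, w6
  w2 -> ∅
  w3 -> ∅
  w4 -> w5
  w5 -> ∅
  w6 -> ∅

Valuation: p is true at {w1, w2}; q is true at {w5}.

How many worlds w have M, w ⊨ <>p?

2

w0: successors {w1, w3, w4}; p there: w1:T, w3:F, w4:F. ✓
w1: successors {w2, w6}; p there: w2:T, w6:F. ✓
w2: no successors, so <>p fails. ✗
w3: no successors, so <>p fails. ✗
w4: successors {w5}; p there: w5:F. ✗
w5: no successors, so <>p fails. ✗
w6: no successors, so <>p fails. ✗
Satisfying worlds: {w0, w1}.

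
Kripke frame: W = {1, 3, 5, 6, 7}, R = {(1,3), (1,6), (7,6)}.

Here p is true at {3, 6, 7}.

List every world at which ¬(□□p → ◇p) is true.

1: □□p → ◇p is T. ✗
3: □□p → ◇p is F. ✓
5: □□p → ◇p is F. ✓
6: □□p → ◇p is F. ✓
7: □□p → ◇p is T. ✗

{3, 5, 6}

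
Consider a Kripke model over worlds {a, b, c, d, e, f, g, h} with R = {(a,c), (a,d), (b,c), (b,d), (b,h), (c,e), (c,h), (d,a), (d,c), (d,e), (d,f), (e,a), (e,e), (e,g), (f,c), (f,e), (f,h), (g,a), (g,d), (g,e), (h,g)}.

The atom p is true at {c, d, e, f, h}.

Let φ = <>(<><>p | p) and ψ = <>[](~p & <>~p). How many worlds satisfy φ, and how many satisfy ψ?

For <>(<><>p | p):
a: successors {c, d}; <><>p | p there: c:T, d:T. ✓
b: successors {c, d, h}; <><>p | p there: c:T, d:T, h:T. ✓
c: successors {e, h}; <><>p | p there: e:T, h:T. ✓
d: successors {a, c, e, f}; <><>p | p there: a:T, c:T, e:T, f:T. ✓
e: successors {a, e, g}; <><>p | p there: a:T, e:T, g:T. ✓
f: successors {c, e, h}; <><>p | p there: c:T, e:T, h:T. ✓
g: successors {a, d, e}; <><>p | p there: a:T, d:T, e:T. ✓
h: successors {g}; <><>p | p there: g:T. ✓
— 8 worlds.
For <>[](~p & <>~p):
a: successors {c, d}; [](~p & <>~p) there: c:F, d:F. ✗
b: successors {c, d, h}; [](~p & <>~p) there: c:F, d:F, h:T. ✓
c: successors {e, h}; [](~p & <>~p) there: e:F, h:T. ✓
d: successors {a, c, e, f}; [](~p & <>~p) there: a:F, c:F, e:F, f:F. ✗
e: successors {a, e, g}; [](~p & <>~p) there: a:F, e:F, g:F. ✗
f: successors {c, e, h}; [](~p & <>~p) there: c:F, e:F, h:T. ✓
g: successors {a, d, e}; [](~p & <>~p) there: a:F, d:F, e:F. ✗
h: successors {g}; [](~p & <>~p) there: g:F. ✗
— 3 worlds.

8 and 3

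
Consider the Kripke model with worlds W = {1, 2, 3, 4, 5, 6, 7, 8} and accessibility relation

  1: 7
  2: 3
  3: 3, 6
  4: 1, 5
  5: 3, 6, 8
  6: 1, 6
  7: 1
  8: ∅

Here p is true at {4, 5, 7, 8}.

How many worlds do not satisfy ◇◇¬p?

1: successors {7}; ◇¬p there: 7:T. ✓
2: successors {3}; ◇¬p there: 3:T. ✓
3: successors {3, 6}; ◇¬p there: 3:T, 6:T. ✓
4: successors {1, 5}; ◇¬p there: 1:F, 5:T. ✓
5: successors {3, 6, 8}; ◇¬p there: 3:T, 6:T, 8:F. ✓
6: successors {1, 6}; ◇¬p there: 1:F, 6:T. ✓
7: successors {1}; ◇¬p there: 1:F. ✗
8: no successors, so ◇◇¬p fails. ✗
Satisfying worlds: {1, 2, 3, 4, 5, 6}.
So ◇◇¬p fails at the other 2 worlds.

2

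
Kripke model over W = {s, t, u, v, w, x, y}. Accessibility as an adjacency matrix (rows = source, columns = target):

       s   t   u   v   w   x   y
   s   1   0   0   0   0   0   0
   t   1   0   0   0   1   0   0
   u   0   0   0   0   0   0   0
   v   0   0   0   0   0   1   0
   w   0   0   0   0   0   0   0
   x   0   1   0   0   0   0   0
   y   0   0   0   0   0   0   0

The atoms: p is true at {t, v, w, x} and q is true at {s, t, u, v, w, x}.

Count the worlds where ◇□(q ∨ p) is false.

s: successors {s}; □(q ∨ p) there: s:T. ✓
t: successors {s, w}; □(q ∨ p) there: s:T, w:T. ✓
u: no successors, so ◇□(q ∨ p) fails. ✗
v: successors {x}; □(q ∨ p) there: x:T. ✓
w: no successors, so ◇□(q ∨ p) fails. ✗
x: successors {t}; □(q ∨ p) there: t:T. ✓
y: no successors, so ◇□(q ∨ p) fails. ✗
Satisfying worlds: {s, t, v, x}.
So ◇□(q ∨ p) fails at the other 3 worlds.

3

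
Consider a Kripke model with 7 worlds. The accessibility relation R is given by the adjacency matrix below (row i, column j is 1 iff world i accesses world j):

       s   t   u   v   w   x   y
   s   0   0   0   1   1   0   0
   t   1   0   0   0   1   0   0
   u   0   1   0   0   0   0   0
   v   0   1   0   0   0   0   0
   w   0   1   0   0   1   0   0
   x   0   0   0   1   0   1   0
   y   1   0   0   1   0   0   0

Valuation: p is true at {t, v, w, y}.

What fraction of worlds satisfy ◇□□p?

5/7

s: successors {v, w}; □□p there: v:F, w:F. ✗
t: successors {s, w}; □□p there: s:T, w:F. ✓
u: successors {t}; □□p there: t:T. ✓
v: successors {t}; □□p there: t:T. ✓
w: successors {t, w}; □□p there: t:T, w:F. ✓
x: successors {v, x}; □□p there: v:F, x:F. ✗
y: successors {s, v}; □□p there: s:T, v:F. ✓
That's 5 of 7 worlds, so 5/7.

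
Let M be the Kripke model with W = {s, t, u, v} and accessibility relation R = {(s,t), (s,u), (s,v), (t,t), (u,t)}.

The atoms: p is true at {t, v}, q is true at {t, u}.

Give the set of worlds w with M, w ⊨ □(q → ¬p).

s: successors {t, u, v}; q → ¬p there: t:F, u:T, v:T. ✗
t: successors {t}; q → ¬p there: t:F. ✗
u: successors {t}; q → ¬p there: t:F. ✗
v: no successors, so □(q → ¬p) holds vacuously. ✓

{v}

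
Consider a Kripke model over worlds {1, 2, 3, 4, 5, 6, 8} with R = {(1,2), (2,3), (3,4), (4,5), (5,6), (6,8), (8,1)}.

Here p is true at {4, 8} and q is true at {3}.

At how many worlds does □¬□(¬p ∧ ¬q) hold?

1: successors {2}; ¬□(¬p ∧ ¬q) there: 2:T. ✓
2: successors {3}; ¬□(¬p ∧ ¬q) there: 3:T. ✓
3: successors {4}; ¬□(¬p ∧ ¬q) there: 4:F. ✗
4: successors {5}; ¬□(¬p ∧ ¬q) there: 5:F. ✗
5: successors {6}; ¬□(¬p ∧ ¬q) there: 6:T. ✓
6: successors {8}; ¬□(¬p ∧ ¬q) there: 8:F. ✗
8: successors {1}; ¬□(¬p ∧ ¬q) there: 1:F. ✗
Satisfying worlds: {1, 2, 5}.

3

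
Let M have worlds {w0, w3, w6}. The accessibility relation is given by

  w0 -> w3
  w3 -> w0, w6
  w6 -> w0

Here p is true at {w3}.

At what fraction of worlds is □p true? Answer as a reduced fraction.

1/3

w0: successors {w3}; p there: w3:T. ✓
w3: successors {w0, w6}; p there: w0:F, w6:F. ✗
w6: successors {w0}; p there: w0:F. ✗
That's 1 of 3 worlds, so 1/3.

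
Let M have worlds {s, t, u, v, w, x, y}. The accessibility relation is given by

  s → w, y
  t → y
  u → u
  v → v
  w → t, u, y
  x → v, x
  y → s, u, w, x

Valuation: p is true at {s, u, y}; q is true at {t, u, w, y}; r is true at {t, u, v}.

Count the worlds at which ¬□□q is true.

6

s: □□q is F. ✓
t: □□q is F. ✓
u: □□q is T. ✗
v: □□q is F. ✓
w: □□q is F. ✓
x: □□q is F. ✓
y: □□q is F. ✓
Satisfying worlds: {s, t, v, w, x, y}.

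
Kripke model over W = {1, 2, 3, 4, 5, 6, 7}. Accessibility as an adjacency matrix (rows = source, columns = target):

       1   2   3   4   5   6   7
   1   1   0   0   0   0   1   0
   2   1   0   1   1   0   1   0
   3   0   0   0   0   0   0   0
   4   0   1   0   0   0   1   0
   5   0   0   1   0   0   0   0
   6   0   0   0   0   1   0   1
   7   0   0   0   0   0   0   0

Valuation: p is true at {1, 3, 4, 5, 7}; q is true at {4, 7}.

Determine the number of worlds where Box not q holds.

1: successors {1, 6}; not q there: 1:T, 6:T. ✓
2: successors {1, 3, 4, 6}; not q there: 1:T, 3:T, 4:F, 6:T. ✗
3: no successors, so Box not q holds vacuously. ✓
4: successors {2, 6}; not q there: 2:T, 6:T. ✓
5: successors {3}; not q there: 3:T. ✓
6: successors {5, 7}; not q there: 5:T, 7:F. ✗
7: no successors, so Box not q holds vacuously. ✓
Satisfying worlds: {1, 3, 4, 5, 7}.

5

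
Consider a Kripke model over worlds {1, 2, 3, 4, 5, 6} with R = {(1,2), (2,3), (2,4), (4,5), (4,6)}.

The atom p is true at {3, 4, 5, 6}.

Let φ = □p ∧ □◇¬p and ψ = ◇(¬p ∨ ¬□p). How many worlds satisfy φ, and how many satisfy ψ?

For □p ∧ □◇¬p:
1: □p is F, □◇¬p is F. ✗
2: □p is T, □◇¬p is F. ✗
3: □p is T, □◇¬p is T. ✓
4: □p is T, □◇¬p is F. ✗
5: □p is T, □◇¬p is T. ✓
6: □p is T, □◇¬p is T. ✓
— 3 worlds.
For ◇(¬p ∨ ¬□p):
1: successors {2}; ¬p ∨ ¬□p there: 2:T. ✓
2: successors {3, 4}; ¬p ∨ ¬□p there: 3:F, 4:F. ✗
3: no successors, so ◇(¬p ∨ ¬□p) fails. ✗
4: successors {5, 6}; ¬p ∨ ¬□p there: 5:F, 6:F. ✗
5: no successors, so ◇(¬p ∨ ¬□p) fails. ✗
6: no successors, so ◇(¬p ∨ ¬□p) fails. ✗
— 1 world.

3 and 1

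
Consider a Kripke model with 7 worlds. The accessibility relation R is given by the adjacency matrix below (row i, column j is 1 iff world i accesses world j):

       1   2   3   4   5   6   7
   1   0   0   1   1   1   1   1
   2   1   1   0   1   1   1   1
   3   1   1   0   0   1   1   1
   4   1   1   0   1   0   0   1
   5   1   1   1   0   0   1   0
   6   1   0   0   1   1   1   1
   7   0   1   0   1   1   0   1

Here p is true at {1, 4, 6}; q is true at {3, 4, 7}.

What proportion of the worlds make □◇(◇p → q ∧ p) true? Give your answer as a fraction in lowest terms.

1: successors {3, 4, 5, 6, 7}; ◇(◇p → q ∧ p) there: 3:F, 4:T, 5:F, 6:T, 7:T. ✗
2: successors {1, 2, 4, 5, 6, 7}; ◇(◇p → q ∧ p) there: 1:T, 2:T, 4:T, 5:F, 6:T, 7:T. ✗
3: successors {1, 2, 5, 6, 7}; ◇(◇p → q ∧ p) there: 1:T, 2:T, 5:F, 6:T, 7:T. ✗
4: successors {1, 2, 4, 7}; ◇(◇p → q ∧ p) there: 1:T, 2:T, 4:T, 7:T. ✓
5: successors {1, 2, 3, 6}; ◇(◇p → q ∧ p) there: 1:T, 2:T, 3:F, 6:T. ✗
6: successors {1, 4, 5, 6, 7}; ◇(◇p → q ∧ p) there: 1:T, 4:T, 5:F, 6:T, 7:T. ✗
7: successors {2, 4, 5, 7}; ◇(◇p → q ∧ p) there: 2:T, 4:T, 5:F, 7:T. ✗
That's 1 of 7 worlds, so 1/7.

1/7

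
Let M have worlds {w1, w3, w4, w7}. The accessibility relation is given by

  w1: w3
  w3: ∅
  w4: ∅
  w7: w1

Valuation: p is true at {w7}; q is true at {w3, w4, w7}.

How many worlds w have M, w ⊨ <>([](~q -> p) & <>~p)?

1

w1: successors {w3}; [](~q -> p) & <>~p there: w3:F. ✗
w3: no successors, so <>([](~q -> p) & <>~p) fails. ✗
w4: no successors, so <>([](~q -> p) & <>~p) fails. ✗
w7: successors {w1}; [](~q -> p) & <>~p there: w1:T. ✓
Satisfying worlds: {w7}.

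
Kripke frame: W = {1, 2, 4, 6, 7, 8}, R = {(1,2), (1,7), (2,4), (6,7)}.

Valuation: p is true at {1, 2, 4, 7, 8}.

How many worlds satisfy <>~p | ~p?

1

1: <>~p is F, ~p is F. ✗
2: <>~p is F, ~p is F. ✗
4: <>~p is F, ~p is F. ✗
6: <>~p is F, ~p is T. ✓
7: <>~p is F, ~p is F. ✗
8: <>~p is F, ~p is F. ✗
Satisfying worlds: {6}.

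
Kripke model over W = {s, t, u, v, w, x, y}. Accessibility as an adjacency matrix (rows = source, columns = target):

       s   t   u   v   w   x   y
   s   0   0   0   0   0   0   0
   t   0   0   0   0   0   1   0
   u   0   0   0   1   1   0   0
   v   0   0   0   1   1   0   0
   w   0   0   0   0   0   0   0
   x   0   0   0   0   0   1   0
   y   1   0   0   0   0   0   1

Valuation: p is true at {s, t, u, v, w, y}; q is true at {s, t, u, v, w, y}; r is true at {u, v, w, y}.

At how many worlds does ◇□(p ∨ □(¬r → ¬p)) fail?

2

s: no successors, so ◇□(p ∨ □(¬r → ¬p)) fails. ✗
t: successors {x}; □(p ∨ □(¬r → ¬p)) there: x:T. ✓
u: successors {v, w}; □(p ∨ □(¬r → ¬p)) there: v:T, w:T. ✓
v: successors {v, w}; □(p ∨ □(¬r → ¬p)) there: v:T, w:T. ✓
w: no successors, so ◇□(p ∨ □(¬r → ¬p)) fails. ✗
x: successors {x}; □(p ∨ □(¬r → ¬p)) there: x:T. ✓
y: successors {s, y}; □(p ∨ □(¬r → ¬p)) there: s:T, y:T. ✓
Satisfying worlds: {t, u, v, x, y}.
So ◇□(p ∨ □(¬r → ¬p)) fails at the other 2 worlds.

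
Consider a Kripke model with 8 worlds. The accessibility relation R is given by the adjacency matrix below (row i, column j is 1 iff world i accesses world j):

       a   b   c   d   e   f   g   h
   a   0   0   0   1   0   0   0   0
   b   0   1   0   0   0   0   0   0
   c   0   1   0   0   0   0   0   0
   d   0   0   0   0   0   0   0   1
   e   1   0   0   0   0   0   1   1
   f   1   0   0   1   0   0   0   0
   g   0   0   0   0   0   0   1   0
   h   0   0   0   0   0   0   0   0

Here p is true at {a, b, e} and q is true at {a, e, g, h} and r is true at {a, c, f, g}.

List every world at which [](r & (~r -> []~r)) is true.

{g, h}

a: successors {d}; r & (~r -> []~r) there: d:F. ✗
b: successors {b}; r & (~r -> []~r) there: b:F. ✗
c: successors {b}; r & (~r -> []~r) there: b:F. ✗
d: successors {h}; r & (~r -> []~r) there: h:F. ✗
e: successors {a, g, h}; r & (~r -> []~r) there: a:T, g:T, h:F. ✗
f: successors {a, d}; r & (~r -> []~r) there: a:T, d:F. ✗
g: successors {g}; r & (~r -> []~r) there: g:T. ✓
h: no successors, so [](r & (~r -> []~r)) holds vacuously. ✓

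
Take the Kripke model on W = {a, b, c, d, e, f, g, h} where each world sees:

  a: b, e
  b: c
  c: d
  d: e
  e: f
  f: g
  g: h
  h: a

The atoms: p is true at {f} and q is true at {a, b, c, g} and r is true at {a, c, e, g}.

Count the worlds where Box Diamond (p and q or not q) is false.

a: successors {b, e}; Diamond (p and q or not q) there: b:F, e:T. ✗
b: successors {c}; Diamond (p and q or not q) there: c:T. ✓
c: successors {d}; Diamond (p and q or not q) there: d:T. ✓
d: successors {e}; Diamond (p and q or not q) there: e:T. ✓
e: successors {f}; Diamond (p and q or not q) there: f:F. ✗
f: successors {g}; Diamond (p and q or not q) there: g:T. ✓
g: successors {h}; Diamond (p and q or not q) there: h:F. ✗
h: successors {a}; Diamond (p and q or not q) there: a:T. ✓
Satisfying worlds: {b, c, d, f, h}.
So Box Diamond (p and q or not q) fails at the other 3 worlds.

3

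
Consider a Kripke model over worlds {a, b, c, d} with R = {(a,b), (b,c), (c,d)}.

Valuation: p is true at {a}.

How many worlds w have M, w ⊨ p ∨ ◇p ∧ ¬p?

1

a: p is T, ◇p ∧ ¬p is F. ✓
b: p is F, ◇p ∧ ¬p is F. ✗
c: p is F, ◇p ∧ ¬p is F. ✗
d: p is F, ◇p ∧ ¬p is F. ✗
Satisfying worlds: {a}.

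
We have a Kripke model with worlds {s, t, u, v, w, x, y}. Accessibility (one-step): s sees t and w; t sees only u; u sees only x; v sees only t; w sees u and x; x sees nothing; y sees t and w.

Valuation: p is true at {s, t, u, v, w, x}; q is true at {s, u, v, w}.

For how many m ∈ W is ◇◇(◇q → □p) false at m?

s: successors {t, w}; ◇(◇q → □p) there: t:T, w:T. ✓
t: successors {u}; ◇(◇q → □p) there: u:T. ✓
u: successors {x}; ◇(◇q → □p) there: x:F. ✗
v: successors {t}; ◇(◇q → □p) there: t:T. ✓
w: successors {u, x}; ◇(◇q → □p) there: u:T, x:F. ✓
x: no successors, so ◇◇(◇q → □p) fails. ✗
y: successors {t, w}; ◇(◇q → □p) there: t:T, w:T. ✓
Satisfying worlds: {s, t, v, w, y}.
So ◇◇(◇q → □p) fails at the other 2 worlds.

2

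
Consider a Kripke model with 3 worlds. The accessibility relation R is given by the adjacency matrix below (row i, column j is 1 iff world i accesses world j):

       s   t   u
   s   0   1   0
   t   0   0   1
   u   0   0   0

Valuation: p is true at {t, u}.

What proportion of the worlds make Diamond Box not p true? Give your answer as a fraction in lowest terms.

s: successors {t}; Box not p there: t:F. ✗
t: successors {u}; Box not p there: u:T. ✓
u: no successors, so Diamond Box not p fails. ✗
That's 1 of 3 worlds, so 1/3.

1/3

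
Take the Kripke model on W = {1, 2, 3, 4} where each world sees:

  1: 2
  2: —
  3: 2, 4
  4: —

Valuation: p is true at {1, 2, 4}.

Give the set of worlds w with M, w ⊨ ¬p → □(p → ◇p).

1: ¬p is F, □(p → ◇p) is F. ✓
2: ¬p is F, □(p → ◇p) is T. ✓
3: ¬p is T, □(p → ◇p) is F. ✗
4: ¬p is F, □(p → ◇p) is T. ✓

{1, 2, 4}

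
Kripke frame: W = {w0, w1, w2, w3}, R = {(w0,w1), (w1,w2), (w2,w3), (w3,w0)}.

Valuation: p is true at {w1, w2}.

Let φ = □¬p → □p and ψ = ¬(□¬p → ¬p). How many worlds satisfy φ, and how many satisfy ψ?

2 and 1

For □¬p → □p:
w0: □¬p is F, □p is T. ✓
w1: □¬p is F, □p is T. ✓
w2: □¬p is T, □p is F. ✗
w3: □¬p is T, □p is F. ✗
— 2 worlds.
For ¬(□¬p → ¬p):
w0: □¬p → ¬p is T. ✗
w1: □¬p → ¬p is T. ✗
w2: □¬p → ¬p is F. ✓
w3: □¬p → ¬p is T. ✗
— 1 world.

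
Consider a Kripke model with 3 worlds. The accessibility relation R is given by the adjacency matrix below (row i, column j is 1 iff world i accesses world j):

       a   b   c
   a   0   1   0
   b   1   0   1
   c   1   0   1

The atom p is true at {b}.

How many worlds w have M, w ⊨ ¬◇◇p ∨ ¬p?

2

a: ¬◇◇p is T, ¬p is T. ✓
b: ¬◇◇p is F, ¬p is F. ✗
c: ¬◇◇p is F, ¬p is T. ✓
Satisfying worlds: {a, c}.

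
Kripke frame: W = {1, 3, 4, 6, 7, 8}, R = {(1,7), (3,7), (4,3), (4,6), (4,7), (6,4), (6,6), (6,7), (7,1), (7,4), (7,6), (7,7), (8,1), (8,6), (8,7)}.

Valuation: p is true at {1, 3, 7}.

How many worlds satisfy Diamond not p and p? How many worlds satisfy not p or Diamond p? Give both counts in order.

For Diamond not p and p:
1: Diamond not p is F, p is T. ✗
3: Diamond not p is F, p is T. ✗
4: Diamond not p is T, p is F. ✗
6: Diamond not p is T, p is F. ✗
7: Diamond not p is T, p is T. ✓
8: Diamond not p is T, p is F. ✗
— 1 world.
For not p or Diamond p:
1: not p is F, Diamond p is T. ✓
3: not p is F, Diamond p is T. ✓
4: not p is T, Diamond p is T. ✓
6: not p is T, Diamond p is T. ✓
7: not p is F, Diamond p is T. ✓
8: not p is T, Diamond p is T. ✓
— 6 worlds.

1 and 6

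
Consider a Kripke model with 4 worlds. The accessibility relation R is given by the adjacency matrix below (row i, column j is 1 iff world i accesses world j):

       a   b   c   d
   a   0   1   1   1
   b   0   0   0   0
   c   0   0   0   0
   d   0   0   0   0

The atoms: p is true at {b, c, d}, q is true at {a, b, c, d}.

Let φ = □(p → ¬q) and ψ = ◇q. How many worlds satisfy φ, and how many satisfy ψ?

3 and 1

For □(p → ¬q):
a: successors {b, c, d}; p → ¬q there: b:F, c:F, d:F. ✗
b: no successors, so □(p → ¬q) holds vacuously. ✓
c: no successors, so □(p → ¬q) holds vacuously. ✓
d: no successors, so □(p → ¬q) holds vacuously. ✓
— 3 worlds.
For ◇q:
a: successors {b, c, d}; q there: b:T, c:T, d:T. ✓
b: no successors, so ◇q fails. ✗
c: no successors, so ◇q fails. ✗
d: no successors, so ◇q fails. ✗
— 1 world.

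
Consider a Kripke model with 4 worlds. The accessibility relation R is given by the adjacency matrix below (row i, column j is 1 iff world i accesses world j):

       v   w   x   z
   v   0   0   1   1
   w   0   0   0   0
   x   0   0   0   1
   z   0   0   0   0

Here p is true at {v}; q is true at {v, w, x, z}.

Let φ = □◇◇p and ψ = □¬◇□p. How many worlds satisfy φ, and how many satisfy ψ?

2 and 3

For □◇◇p:
v: successors {x, z}; ◇◇p there: x:F, z:F. ✗
w: no successors, so □◇◇p holds vacuously. ✓
x: successors {z}; ◇◇p there: z:F. ✗
z: no successors, so □◇◇p holds vacuously. ✓
— 2 worlds.
For □¬◇□p:
v: successors {x, z}; ¬◇□p there: x:F, z:T. ✗
w: no successors, so □¬◇□p holds vacuously. ✓
x: successors {z}; ¬◇□p there: z:T. ✓
z: no successors, so □¬◇□p holds vacuously. ✓
— 3 worlds.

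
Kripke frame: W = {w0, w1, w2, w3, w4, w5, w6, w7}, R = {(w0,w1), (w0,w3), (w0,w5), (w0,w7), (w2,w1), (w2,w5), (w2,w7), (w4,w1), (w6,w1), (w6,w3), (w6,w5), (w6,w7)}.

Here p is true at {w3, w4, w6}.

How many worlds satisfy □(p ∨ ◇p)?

4

w0: successors {w1, w3, w5, w7}; p ∨ ◇p there: w1:F, w3:T, w5:F, w7:F. ✗
w1: no successors, so □(p ∨ ◇p) holds vacuously. ✓
w2: successors {w1, w5, w7}; p ∨ ◇p there: w1:F, w5:F, w7:F. ✗
w3: no successors, so □(p ∨ ◇p) holds vacuously. ✓
w4: successors {w1}; p ∨ ◇p there: w1:F. ✗
w5: no successors, so □(p ∨ ◇p) holds vacuously. ✓
w6: successors {w1, w3, w5, w7}; p ∨ ◇p there: w1:F, w3:T, w5:F, w7:F. ✗
w7: no successors, so □(p ∨ ◇p) holds vacuously. ✓
Satisfying worlds: {w1, w3, w5, w7}.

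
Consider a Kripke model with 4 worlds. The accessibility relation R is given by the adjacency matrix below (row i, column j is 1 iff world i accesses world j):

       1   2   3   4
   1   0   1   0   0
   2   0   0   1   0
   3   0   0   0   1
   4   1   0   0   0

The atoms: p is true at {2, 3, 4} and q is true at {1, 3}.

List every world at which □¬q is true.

1: successors {2}; ¬q there: 2:T. ✓
2: successors {3}; ¬q there: 3:F. ✗
3: successors {4}; ¬q there: 4:T. ✓
4: successors {1}; ¬q there: 1:F. ✗

{1, 3}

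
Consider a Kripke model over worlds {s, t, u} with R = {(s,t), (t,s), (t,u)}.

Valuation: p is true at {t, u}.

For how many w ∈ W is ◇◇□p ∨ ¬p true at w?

1

s: ◇◇□p is T, ¬p is T. ✓
t: ◇◇□p is F, ¬p is F. ✗
u: ◇◇□p is F, ¬p is F. ✗
Satisfying worlds: {s}.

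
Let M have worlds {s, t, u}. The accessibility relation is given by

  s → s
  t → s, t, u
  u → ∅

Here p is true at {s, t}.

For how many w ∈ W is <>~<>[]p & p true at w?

1

s: <>~<>[]p is F, p is T. ✗
t: <>~<>[]p is T, p is T. ✓
u: <>~<>[]p is F, p is F. ✗
Satisfying worlds: {t}.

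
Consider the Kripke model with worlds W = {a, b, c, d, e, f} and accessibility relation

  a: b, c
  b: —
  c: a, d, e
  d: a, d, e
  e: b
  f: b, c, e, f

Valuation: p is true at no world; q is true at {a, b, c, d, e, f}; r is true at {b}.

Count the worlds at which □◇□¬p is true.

3

a: successors {b, c}; ◇□¬p there: b:F, c:T. ✗
b: no successors, so □◇□¬p holds vacuously. ✓
c: successors {a, d, e}; ◇□¬p there: a:T, d:T, e:T. ✓
d: successors {a, d, e}; ◇□¬p there: a:T, d:T, e:T. ✓
e: successors {b}; ◇□¬p there: b:F. ✗
f: successors {b, c, e, f}; ◇□¬p there: b:F, c:T, e:T, f:T. ✗
Satisfying worlds: {b, c, d}.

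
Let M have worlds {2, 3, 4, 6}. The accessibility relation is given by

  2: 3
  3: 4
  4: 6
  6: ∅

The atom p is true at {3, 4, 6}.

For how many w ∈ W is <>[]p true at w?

3

2: successors {3}; []p there: 3:T. ✓
3: successors {4}; []p there: 4:T. ✓
4: successors {6}; []p there: 6:T. ✓
6: no successors, so <>[]p fails. ✗
Satisfying worlds: {2, 3, 4}.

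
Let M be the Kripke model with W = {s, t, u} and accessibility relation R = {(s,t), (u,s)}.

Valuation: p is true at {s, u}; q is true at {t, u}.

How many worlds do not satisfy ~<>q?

s: <>q is T. ✗
t: <>q is F. ✓
u: <>q is F. ✓
Satisfying worlds: {t, u}.
So ~<>q fails at the other 1 world.

1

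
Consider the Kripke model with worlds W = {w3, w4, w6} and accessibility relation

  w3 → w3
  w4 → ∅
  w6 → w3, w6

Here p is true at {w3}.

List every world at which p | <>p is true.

w3: p is T, <>p is T. ✓
w4: p is F, <>p is F. ✗
w6: p is F, <>p is T. ✓

{w3, w6}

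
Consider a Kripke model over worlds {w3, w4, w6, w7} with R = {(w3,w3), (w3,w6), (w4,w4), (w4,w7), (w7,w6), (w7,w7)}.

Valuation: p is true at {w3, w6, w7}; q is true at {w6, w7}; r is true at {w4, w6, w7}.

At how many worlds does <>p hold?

w3: successors {w3, w6}; p there: w3:T, w6:T. ✓
w4: successors {w4, w7}; p there: w4:F, w7:T. ✓
w6: no successors, so <>p fails. ✗
w7: successors {w6, w7}; p there: w6:T, w7:T. ✓
Satisfying worlds: {w3, w4, w7}.

3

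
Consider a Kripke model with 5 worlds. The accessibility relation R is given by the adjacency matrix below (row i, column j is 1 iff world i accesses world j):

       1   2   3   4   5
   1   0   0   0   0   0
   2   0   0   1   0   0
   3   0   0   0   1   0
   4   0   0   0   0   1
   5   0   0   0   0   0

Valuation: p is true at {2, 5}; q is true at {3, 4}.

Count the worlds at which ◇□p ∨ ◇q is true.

1: ◇□p is F, ◇q is F. ✗
2: ◇□p is F, ◇q is T. ✓
3: ◇□p is T, ◇q is T. ✓
4: ◇□p is T, ◇q is F. ✓
5: ◇□p is F, ◇q is F. ✗
Satisfying worlds: {2, 3, 4}.

3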